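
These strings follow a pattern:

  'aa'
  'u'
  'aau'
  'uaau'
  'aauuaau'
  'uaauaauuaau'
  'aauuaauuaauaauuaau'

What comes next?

This is a Fibonacci-style word recurrence s(k) = s(k−2)·s(k−1): e.g. aa·u = aau.
The next term joins uaauaauuaau and aauuaauuaauaauuaau.

uaauaauuaauaauuaauuaauaauuaau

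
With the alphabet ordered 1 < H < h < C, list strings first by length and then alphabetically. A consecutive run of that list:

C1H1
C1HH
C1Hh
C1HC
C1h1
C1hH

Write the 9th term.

C1C1

Advancing 3 positions from C1hH through C1hH → C1hh → C1hC reaches term 9.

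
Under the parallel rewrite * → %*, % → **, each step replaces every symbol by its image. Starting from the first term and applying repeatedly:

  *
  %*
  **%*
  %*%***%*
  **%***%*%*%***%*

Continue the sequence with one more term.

%*%***%*%*%***%***%***%*%*%***%*

Applying the rule to each of the 16 symbols of **%***%*%*%***%* gives the pieces %* %* ** %* %* %* ** %* ** %* ** %* %* %* ** %*, which concatenate to the answer.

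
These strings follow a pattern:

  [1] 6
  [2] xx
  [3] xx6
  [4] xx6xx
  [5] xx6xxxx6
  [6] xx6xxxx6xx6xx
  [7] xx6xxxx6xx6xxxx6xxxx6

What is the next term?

xx6xxxx6xx6xxxx6xxxx6xx6xxxx6xx6xx

This is a Fibonacci-style word recurrence s(k) = s(k−1)·s(k−2): e.g. xx·6 = xx6.
The next term joins xx6xxxx6xx6xxxx6xxxx6 and xx6xxxx6xx6xx.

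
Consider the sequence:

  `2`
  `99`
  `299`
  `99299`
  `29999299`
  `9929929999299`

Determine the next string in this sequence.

299992999929929999299

Each term (from the third on) is the two preceding terms concatenated in order: term 3 = 2·99 = 299.
The next term joins 29999299 and 9929929999299.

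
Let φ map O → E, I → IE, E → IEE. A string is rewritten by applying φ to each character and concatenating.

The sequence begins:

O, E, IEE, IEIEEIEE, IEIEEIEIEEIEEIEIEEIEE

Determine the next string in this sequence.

IEIEEIEIEEIEEIEIEEIEIEEIEEIEIEEIEEIEIEEIEIEEIEEIEIEEIEE

Replace each of the 21 characters of IEIEEIEIEEIEEIEIEEIEE in place — IE IEE IE IEE IEE IE IEE IE IEE IEE IE IEE IEE IE IEE IE IEE IEE IE IEE IEE — and concatenate.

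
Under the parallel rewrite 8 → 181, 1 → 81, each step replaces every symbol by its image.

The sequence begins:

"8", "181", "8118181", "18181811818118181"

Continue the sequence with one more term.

Rewriting the 17 symbols of 18181811818118181 one by one yields 81 181 81 181 81 181 81 81 181 81 181 81 81 181 81 181 81; concatenated:

81181811818118181811818118181811818118181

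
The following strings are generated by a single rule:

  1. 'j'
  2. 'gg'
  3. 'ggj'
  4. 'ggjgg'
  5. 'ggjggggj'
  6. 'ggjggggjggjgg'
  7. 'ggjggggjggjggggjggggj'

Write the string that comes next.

ggjggggjggjggggjggggjggjggggjggjgg

Each term (from the third on) is the previous term followed by the one before it: term 3 = gg·j = ggj.
The next term joins ggjggggjggjggggjggggj and ggjggggjggjgg.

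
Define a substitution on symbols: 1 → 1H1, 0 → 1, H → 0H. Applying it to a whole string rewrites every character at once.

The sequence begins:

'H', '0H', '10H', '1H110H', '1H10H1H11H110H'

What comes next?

Replace each of the 14 characters of 1H10H1H11H110H in place — 1H1 0H 1H1 1 0H 1H1 0H 1H1 1H1 0H 1H1 1H1 1 0H — and concatenate.

1H10H1H110H1H10H1H11H10H1H11H110H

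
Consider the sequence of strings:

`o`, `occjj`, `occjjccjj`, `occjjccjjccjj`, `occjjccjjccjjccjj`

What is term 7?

The strings grow by a fixed suffix ccjj each time.
From occjjccjjccjjccjj, 2 further steps: occjjccjjccjjccjj → occjjccjjccjjccjjccjj → (answer).

occjjccjjccjjccjjccjjccjj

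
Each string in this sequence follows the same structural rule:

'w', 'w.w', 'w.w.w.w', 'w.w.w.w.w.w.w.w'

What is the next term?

Each string is two copies of the previous one joined by '.'.
One more doubling of w.w.w.w.w.w.w.w gives the answer.

w.w.w.w.w.w.w.w.w.w.w.w.w.w.w.w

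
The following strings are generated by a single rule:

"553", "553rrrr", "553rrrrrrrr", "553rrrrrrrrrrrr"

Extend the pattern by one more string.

Each term is the previous one with rrrr appended.
Applying this once more to 553rrrrrrrrrrrr:

553rrrrrrrrrrrrrrrr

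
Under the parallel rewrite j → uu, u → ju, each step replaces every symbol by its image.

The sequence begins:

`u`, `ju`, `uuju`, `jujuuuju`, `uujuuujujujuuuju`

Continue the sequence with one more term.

jujuuujujujuuujuuujuuujujujuuuju

Replace each of the 16 characters of uujuuujujujuuuju in place — ju ju uu ju ju ju uu ju uu ju uu ju ju ju uu ju — and concatenate.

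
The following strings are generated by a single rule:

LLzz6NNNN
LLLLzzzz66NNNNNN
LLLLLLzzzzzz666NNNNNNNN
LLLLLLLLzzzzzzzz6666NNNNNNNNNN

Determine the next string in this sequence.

Reading off run lengths: L runs 2, 4, 6, 8; z runs 2, 4, 6, 8; 6 runs 1, 2, 3, 4; N runs 4, 6, 8, 10 — each is linear in n (n = 1, 2, …).
Setting n = 5 gives 10, 10, 5, 12 characters in each block.

LLLLLLLLLLzzzzzzzzzz66666NNNNNNNNNNNN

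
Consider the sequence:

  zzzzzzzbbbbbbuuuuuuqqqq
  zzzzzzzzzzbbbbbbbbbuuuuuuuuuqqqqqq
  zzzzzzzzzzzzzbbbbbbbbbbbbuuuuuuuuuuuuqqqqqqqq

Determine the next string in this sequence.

Reading off run lengths: z runs 7, 10, 13; b runs 6, 9, 12; u runs 6, 9, 12; q runs 4, 6, 8 — each is linear in n, where the shown terms are n = 2, 3, 4.
For the next term, n = 5, so the run lengths are 16, 15, 15, 10.

zzzzzzzzzzzzzzzzbbbbbbbbbbbbbbbuuuuuuuuuuuuuuuqqqqqqqqqq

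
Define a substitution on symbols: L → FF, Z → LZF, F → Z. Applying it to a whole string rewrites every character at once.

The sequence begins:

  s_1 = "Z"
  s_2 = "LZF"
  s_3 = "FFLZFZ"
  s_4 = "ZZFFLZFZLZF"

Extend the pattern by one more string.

Apply φ to ZZFFLZFZLZF symbol by symbol: Z→LZF, Z→LZF, F→Z, F→Z, L→FF, Z→LZF, F→Z, Z→LZF, L→FF, Z→LZF, F→Z; joined: LZF LZF Z Z FF LZF Z LZF FF LZF Z.

LZFLZFZZFFLZFZLZFFFLZFZ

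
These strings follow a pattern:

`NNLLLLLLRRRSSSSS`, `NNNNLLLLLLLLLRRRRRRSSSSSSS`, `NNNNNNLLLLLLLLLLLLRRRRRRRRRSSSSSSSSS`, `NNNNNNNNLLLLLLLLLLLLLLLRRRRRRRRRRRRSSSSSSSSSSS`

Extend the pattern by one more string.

NNNNNNNNNNLLLLLLLLLLLLLLLLLLRRRRRRRRRRRRRRRSSSSSSSSSSSSS

Term n consists of 2n N's, followed by 3n+3 L's, followed by 3n R's, followed by 2n+3 S's (n = 1, 2, …).
Setting n = 5 gives 10, 18, 15, 13 characters in each block.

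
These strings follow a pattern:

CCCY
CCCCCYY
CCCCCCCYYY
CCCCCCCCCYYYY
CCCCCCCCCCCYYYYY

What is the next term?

Reading off run lengths: C runs 3, 5, 7, 9, 11; Y runs 1, 2, 3, 4, 5 — each is linear in n (n = 1, 2, …).
At n = 6 the blocks have lengths 13, 6.

CCCCCCCCCCCCCYYYYYY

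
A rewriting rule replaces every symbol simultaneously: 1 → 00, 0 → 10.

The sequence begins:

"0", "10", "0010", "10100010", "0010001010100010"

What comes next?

10100010101000100010001010100010

Replace each of the 16 characters of 0010001010100010 in place — 10 10 00 10 10 10 00 10 00 10 00 10 10 10 00 10 — and concatenate.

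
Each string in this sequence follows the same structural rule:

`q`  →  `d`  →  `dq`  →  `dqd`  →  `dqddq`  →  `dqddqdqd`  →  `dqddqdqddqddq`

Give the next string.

dqddqdqddqddqdqddqdqd

This is a Fibonacci-style word recurrence s(k) = s(k−1)·s(k−2): e.g. d·q = dq.
Continuing: dqddqdqddqddq · dqddqdqd gives term 8.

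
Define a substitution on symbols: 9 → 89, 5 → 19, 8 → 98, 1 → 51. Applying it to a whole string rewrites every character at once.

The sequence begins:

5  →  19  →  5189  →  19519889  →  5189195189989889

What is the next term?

19519889518919519889899889989889

Applying the rule to each of the 16 symbols of 5189195189989889 gives the pieces 19 51 98 89 51 89 19 51 98 89 89 98 89 98 98 89, which concatenate to the answer.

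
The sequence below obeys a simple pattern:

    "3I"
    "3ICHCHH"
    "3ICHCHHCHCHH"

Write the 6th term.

3ICHCHHCHCHHCHCHHCHCHHCHCHH

Each term is the previous one with CHCHH appended.
From 3ICHCHHCHCHH, 3 further steps: 3ICHCHHCHCHH → 3ICHCHHCHCHHCHCHH → 3ICHCHHCHCHHCHCHHCHCHH → (answer).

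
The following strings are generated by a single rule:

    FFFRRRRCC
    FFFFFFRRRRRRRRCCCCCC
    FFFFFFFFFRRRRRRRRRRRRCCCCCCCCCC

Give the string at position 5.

FFFFFFFFFFFFFFFRRRRRRRRRRRRRRRRRRRRCCCCCCCCCCCCCCCCCC

The n-th term is 3n F's then 4n R's then 4n-2 C's (n = 1, 2, …).
At n = 5 the blocks have lengths 15, 20, 18.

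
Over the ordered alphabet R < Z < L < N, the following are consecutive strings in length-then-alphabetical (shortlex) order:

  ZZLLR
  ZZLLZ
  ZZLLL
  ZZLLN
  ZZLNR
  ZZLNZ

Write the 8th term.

Advancing 2 positions from ZZLNZ through ZZLNZ → ZZLNL reaches term 8.

ZZLNN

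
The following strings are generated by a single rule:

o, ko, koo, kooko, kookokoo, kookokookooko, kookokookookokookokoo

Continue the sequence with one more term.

From term 3 onward, concatenate the last term with the second-to-last: ko·o = koo, koo·ko = kooko, …
So term 8 is kookokookookokookokoo·kookokookooko.

kookokookookokookokookookokookooko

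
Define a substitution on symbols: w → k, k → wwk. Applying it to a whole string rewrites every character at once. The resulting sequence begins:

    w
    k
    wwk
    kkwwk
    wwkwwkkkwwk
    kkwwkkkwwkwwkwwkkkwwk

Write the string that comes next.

wwkwwkkkwwkwwkwwkkkwwkkkwwkkkwwkwwkwwkkkwwk

Applying the rule to each of the 21 symbols of kkwwkkkwwkwwkwwkkkwwk gives the pieces wwk wwk k k wwk wwk wwk k k wwk k k wwk k k wwk wwk wwk k k wwk, which concatenate to the answer.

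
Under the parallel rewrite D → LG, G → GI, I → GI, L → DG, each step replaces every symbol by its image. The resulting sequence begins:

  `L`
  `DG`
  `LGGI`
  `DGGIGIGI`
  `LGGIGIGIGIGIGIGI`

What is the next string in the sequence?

DGGIGIGIGIGIGIGIGIGIGIGIGIGIGIGI

Applying the rule to each of the 16 symbols of LGGIGIGIGIGIGIGI gives the pieces DG GI GI GI GI GI GI GI GI GI GI GI GI GI GI GI, which concatenate to the answer.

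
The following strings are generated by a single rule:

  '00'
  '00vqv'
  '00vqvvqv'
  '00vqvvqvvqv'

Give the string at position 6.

00vqvvqvvqvvqvvqv

The strings grow by a fixed suffix vqv each time.
From 00vqvvqvvqv, 2 further steps: 00vqvvqvvqv → 00vqvvqvvqvvqv → (answer).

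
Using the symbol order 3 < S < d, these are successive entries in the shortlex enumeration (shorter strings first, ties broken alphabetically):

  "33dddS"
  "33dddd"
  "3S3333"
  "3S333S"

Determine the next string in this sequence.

3S333d

The successor of 3S333S increments the rightmost position that isn't already d and resets every position after it to 3.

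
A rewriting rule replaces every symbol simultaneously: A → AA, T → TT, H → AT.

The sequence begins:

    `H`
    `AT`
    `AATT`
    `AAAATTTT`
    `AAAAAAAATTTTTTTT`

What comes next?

Rewriting the 16 symbols of AAAAAAAATTTTTTTT one by one yields AA AA AA AA AA AA AA AA TT TT TT TT TT TT TT TT; concatenated:

AAAAAAAAAAAAAAAATTTTTTTTTTTTTTTT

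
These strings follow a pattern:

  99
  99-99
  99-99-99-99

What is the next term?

99-99-99-99-99-99-99-99

s(k+1) = s(k)·-·s(k) — each term doubles the last with '-' between the halves.
So the next term is two copies of 99-99-99-99 with '-' between the halves.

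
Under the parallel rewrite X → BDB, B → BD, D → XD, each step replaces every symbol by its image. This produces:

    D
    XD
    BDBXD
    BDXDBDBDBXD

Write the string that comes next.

BDXDBDBXDBDXDBDXDBDBDBXD

Apply φ to BDXDBDBDBXD symbol by symbol: B→BD, D→XD, X→BDB, D→XD, B→BD, D→XD, B→BD, D→XD, B→BD, X→BDB, D→XD; joined: BD XD BDB XD BD XD BD XD BD BDB XD.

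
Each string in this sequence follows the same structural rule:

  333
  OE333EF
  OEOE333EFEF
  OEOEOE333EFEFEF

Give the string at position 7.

OEOEOEOEOEOE333EFEFEFEFEFEF

Every step adds OE to the front and EF to the end of the previous string.
From OEOEOE333EFEFEF, 3 further steps: OEOEOE333EFEFEF → OEOEOEOE333EFEFEFEF → OEOEOEOEOE333EFEFEFEFEF → (answer).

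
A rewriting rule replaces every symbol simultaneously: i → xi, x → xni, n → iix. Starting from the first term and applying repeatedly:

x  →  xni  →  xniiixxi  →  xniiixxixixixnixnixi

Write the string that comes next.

φ(xniiixxixixixnixnixi) expands symbol-by-symbol to xni iix xi xi xi xni xni xi xni xi xni xi xni iix xi xni iix xi xni xi; joining the 20 pieces gives the next term.

xniiixxixixixnixnixixnixixnixixniiixxixniiixxixnixi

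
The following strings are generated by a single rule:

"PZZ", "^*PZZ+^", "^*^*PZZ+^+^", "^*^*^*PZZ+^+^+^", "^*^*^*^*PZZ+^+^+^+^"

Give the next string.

Every step adds ^* to the front and +^ to the end of the previous string.
Applying this once more to ^*^*^*^*PZZ+^+^+^+^:

^*^*^*^*^*PZZ+^+^+^+^+^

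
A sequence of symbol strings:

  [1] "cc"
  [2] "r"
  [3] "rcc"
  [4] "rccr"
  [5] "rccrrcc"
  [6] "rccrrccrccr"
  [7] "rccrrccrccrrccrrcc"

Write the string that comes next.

rccrrccrccrrccrrccrccrrccrccr

From term 3 onward, concatenate the last term with the second-to-last: r·cc = rcc, rcc·r = rccr, …
The next term joins rccrrccrccrrccrrcc and rccrrccrccr.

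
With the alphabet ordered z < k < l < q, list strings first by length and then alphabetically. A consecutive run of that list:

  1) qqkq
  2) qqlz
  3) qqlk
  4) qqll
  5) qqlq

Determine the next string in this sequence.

Find the rightmost character of qqlq below q, bump it to the next letter, and reset everything to its right to z.

qqqz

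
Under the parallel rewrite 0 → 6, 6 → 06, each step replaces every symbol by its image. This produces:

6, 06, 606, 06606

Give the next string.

60606606

Rewriting each symbol of 06606: 0→6, 6→06, 6→06, 0→6, 6→06, which concatenates to 6 06 06 6 06.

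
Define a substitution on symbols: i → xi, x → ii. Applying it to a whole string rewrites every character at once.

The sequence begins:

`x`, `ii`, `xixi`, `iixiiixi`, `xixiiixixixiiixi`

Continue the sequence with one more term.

Rewriting the 16 symbols of xixiiixixixiiixi one by one yields ii xi ii xi xi xi ii xi ii xi ii xi xi xi ii xi; concatenated:

iixiiixixixiiixiiixiiixixixiiixi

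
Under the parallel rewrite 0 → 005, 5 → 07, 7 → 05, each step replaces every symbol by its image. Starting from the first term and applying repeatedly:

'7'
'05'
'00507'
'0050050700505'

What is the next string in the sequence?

0050050700500507005050050050700507

Applying the rule to each of the 13 symbols of 0050050700505 gives the pieces 005 005 07 005 005 07 005 05 005 005 07 005 07, which concatenate to the answer.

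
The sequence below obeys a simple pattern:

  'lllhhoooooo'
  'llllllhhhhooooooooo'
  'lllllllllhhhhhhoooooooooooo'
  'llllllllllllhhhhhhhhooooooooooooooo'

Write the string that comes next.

Reading off run lengths: l runs 3, 6, 9, 12; h runs 2, 4, 6, 8; o runs 6, 9, 12, 15 — each is linear in n (n = 1, 2, …).
At n = 5 the blocks have lengths 15, 10, 18.

lllllllllllllllhhhhhhhhhhoooooooooooooooooo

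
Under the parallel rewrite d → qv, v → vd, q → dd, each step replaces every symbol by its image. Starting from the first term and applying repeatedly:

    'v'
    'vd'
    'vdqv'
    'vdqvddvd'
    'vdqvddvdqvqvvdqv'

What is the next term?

vdqvddvdqvqvvdqvddvdddvdvdqvddvd

Replace each of the 16 characters of vdqvddvdqvqvvdqv in place — vd qv dd vd qv qv vd qv dd vd dd vd vd qv dd vd — and concatenate.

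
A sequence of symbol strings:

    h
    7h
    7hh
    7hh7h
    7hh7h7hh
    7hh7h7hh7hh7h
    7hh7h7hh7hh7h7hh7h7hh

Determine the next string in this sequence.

7hh7h7hh7hh7h7hh7h7hh7hh7h7hh7hh7h

Each term (from the third on) is the previous term followed by the one before it: term 3 = 7h·h = 7hh.
Continuing: 7hh7h7hh7hh7h7hh7h7hh · 7hh7h7hh7hh7h gives term 8.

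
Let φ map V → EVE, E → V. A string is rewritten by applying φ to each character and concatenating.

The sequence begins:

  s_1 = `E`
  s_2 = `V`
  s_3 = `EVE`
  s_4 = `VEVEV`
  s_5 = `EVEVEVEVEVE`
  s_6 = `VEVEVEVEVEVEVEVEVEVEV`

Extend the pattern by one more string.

EVEVEVEVEVEVEVEVEVEVEVEVEVEVEVEVEVEVEVEVEVE

φ(VEVEVEVEVEVEVEVEVEVEV) expands symbol-by-symbol to EVE V EVE V EVE V EVE V EVE V EVE V EVE V EVE V EVE V EVE V EVE; joining the 21 pieces gives the next term.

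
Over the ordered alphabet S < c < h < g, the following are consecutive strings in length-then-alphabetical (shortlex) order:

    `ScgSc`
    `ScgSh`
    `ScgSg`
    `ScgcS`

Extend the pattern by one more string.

Scgcc

Treat ScgcS as a base-4 numeral over the given alphabet and add one, carrying through any trailing g's.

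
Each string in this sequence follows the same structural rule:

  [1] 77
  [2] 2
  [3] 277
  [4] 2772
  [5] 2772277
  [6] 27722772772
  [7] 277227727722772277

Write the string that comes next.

27722772772277227727722772772

From term 3 onward, concatenate the last term with the second-to-last: 2·77 = 277, 277·2 = 2772, …
So term 8 is 277227727722772277·27722772772.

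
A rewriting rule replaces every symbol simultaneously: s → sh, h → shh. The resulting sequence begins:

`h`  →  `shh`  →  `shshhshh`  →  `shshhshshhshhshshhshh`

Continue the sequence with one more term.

Replace each of the 21 characters of shshhshshhshhshshhshh in place — sh shh sh shh shh sh shh sh shh shh sh shh shh sh shh sh shh shh sh shh shh — and concatenate.

shshhshshhshhshshhshshhshhshshhshhshshhshshhshhshshhshh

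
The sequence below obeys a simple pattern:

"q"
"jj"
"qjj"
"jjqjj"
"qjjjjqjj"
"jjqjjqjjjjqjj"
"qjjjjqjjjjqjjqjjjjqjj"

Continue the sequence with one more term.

jjqjjqjjjjqjjqjjjjqjjjjqjjqjjjjqjj

Each term (from the third on) is the two preceding terms concatenated in order: term 3 = q·jj = qjj.
The next term joins jjqjjqjjjjqjj and qjjjjqjjjjqjjqjjjjqjj.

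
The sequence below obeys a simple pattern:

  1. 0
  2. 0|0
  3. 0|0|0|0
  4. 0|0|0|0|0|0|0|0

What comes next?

0|0|0|0|0|0|0|0|0|0|0|0|0|0|0|0

s(k+1) = s(k)·|·s(k) — each term doubles the last with '|' between the halves.
So the next term is two copies of 0|0|0|0|0|0|0|0 with '|' between the halves.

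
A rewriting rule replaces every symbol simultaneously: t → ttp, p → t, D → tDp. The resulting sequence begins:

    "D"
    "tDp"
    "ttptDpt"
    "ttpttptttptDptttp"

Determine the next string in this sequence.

φ(ttpttptttptDptttp) expands symbol-by-symbol to ttp ttp t ttp ttp t ttp ttp ttp t ttp tDp t ttp ttp ttp t; joining the 17 pieces gives the next term.

ttpttptttpttptttpttpttptttptDptttpttpttpt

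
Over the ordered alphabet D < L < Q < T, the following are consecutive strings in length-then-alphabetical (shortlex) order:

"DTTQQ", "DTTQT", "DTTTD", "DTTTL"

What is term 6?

DTTTT

Continuing the enumeration 2 steps past DTTTL: DTTTL → DTTTQ → (answer).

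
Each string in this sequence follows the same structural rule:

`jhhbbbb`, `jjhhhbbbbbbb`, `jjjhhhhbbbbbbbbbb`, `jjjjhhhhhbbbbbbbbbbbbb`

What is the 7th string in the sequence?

jjjjjjjhhhhhhhhbbbbbbbbbbbbbbbbbbbbbb

Term n consists of n-1 j's, followed by n h's, followed by 3n-2 b's, where the shown terms are n = 2, 3, 4, 5.
At n = 8 the blocks have lengths 7, 8, 22.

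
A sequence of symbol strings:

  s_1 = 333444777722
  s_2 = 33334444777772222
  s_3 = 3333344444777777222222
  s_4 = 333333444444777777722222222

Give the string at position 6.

3333333344444444777777777222222222222

The n-th term is n+2 3's then n+2 4's then n+3 7's then 2n 2's (n = 1, 2, …).
At n = 6 the blocks have lengths 8, 8, 9, 12.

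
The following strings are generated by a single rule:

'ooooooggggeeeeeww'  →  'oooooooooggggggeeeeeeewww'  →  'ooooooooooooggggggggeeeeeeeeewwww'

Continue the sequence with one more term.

Reading off run lengths: o runs 6, 9, 12; g runs 4, 6, 8; e runs 5, 7, 9; w runs 2, 3, 4 — each is linear in n, where the shown terms are n = 2, 3, 4.
Setting n = 5 gives 15, 10, 11, 5 characters in each block.

oooooooooooooooggggggggggeeeeeeeeeeewwwww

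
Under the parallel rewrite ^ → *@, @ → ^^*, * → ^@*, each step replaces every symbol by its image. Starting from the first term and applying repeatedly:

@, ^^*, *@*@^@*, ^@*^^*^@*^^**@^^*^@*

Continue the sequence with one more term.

*@^^*^@**@*@^@**@^^*^@**@*@^@*^@*^^**@*@^@**@^^*^@*

φ(^@*^^*^@*^^**@^^*^@*) expands symbol-by-symbol to *@ ^^* ^@* *@ *@ ^@* *@ ^^* ^@* *@ *@ ^@* ^@* ^^* *@ *@ ^@* *@ ^^* ^@*; joining the 20 pieces gives the next term.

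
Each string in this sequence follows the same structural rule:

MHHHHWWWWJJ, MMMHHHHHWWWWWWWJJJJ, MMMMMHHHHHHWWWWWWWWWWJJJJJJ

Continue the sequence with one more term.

Reading off run lengths: M runs 1, 3, 5; H runs 4, 5, 6; W runs 4, 7, 10; J runs 2, 4, 6 — each is linear in n (n = 1, 2, …).
At n = 4 the blocks have lengths 7, 7, 13, 8.

MMMMMMMHHHHHHHWWWWWWWWWWWWWJJJJJJJJ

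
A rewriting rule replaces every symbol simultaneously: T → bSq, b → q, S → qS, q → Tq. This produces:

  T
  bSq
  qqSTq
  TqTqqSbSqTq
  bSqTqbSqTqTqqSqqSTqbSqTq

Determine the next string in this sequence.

Replace each of the 24 characters of bSqTqbSqTqTqqSqqSTqbSqTq in place — q qS Tq bSq Tq q qS Tq bSq Tq bSq Tq Tq qS Tq Tq qS bSq Tq q qS Tq bSq Tq — and concatenate.

qqSTqbSqTqqqSTqbSqTqbSqTqTqqSTqTqqSbSqTqqqSTqbSqTq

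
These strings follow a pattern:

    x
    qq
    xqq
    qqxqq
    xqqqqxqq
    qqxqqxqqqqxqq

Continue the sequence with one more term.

xqqqqxqqqqxqqxqqqqxqq

This is a Fibonacci-style word recurrence s(k) = s(k−2)·s(k−1): e.g. x·qq = xqq.
Continuing: xqqqqxqq · qqxqqxqqqqxqq gives term 7.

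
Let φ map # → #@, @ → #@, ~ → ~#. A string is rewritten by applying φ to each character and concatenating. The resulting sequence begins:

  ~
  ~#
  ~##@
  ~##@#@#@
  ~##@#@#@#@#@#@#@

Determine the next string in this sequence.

φ(~##@#@#@#@#@#@#@) expands symbol-by-symbol to ~# #@ #@ #@ #@ #@ #@ #@ #@ #@ #@ #@ #@ #@ #@ #@; joining the 16 pieces gives the next term.

~##@#@#@#@#@#@#@#@#@#@#@#@#@#@#@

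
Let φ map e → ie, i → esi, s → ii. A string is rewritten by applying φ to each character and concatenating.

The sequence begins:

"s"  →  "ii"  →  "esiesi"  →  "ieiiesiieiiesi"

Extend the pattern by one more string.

Rewriting the 14 symbols of ieiiesiieiiesi one by one yields esi ie esi esi ie ii esi esi ie esi esi ie ii esi; concatenated:

esiieesiesiieiiesiesiieesiesiieiiesi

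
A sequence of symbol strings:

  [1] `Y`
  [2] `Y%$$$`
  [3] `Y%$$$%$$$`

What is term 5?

Y%$$$%$$$%$$$%$$$

Each term is the previous one with %$$$ appended.
From Y%$$$%$$$, 2 further steps: Y%$$$%$$$ → Y%$$$%$$$%$$$ → (answer).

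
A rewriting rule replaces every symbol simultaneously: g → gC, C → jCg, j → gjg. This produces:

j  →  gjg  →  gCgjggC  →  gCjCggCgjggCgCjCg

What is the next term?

Rewriting the 17 symbols of gCjCggCgjggCgCjCg one by one yields gC jCg gjg jCg gC gC jCg gC gjg gC gC jCg gC jCg gjg jCg gC; concatenated:

gCjCggjgjCggCgCjCggCgjggCgCjCggCjCggjgjCggC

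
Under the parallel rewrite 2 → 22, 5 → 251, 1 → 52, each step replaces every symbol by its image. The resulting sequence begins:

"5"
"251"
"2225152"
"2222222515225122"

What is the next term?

22222222222222251522512222251522222

φ(2222222515225122) expands symbol-by-symbol to 22 22 22 22 22 22 22 251 52 251 22 22 251 52 22 22; joining the 16 pieces gives the next term.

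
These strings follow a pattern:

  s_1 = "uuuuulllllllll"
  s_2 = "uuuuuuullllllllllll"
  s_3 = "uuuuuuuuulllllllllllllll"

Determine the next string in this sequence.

uuuuuuuuuuullllllllllllllllll

Term n consists of 2n-1 u's, followed by 3n l's, where the shown terms are n = 3, 4, 5.
At n = 6 the blocks have lengths 11, 18.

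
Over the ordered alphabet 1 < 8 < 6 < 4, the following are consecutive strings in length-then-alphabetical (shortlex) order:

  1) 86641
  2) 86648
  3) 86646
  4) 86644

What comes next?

Find the rightmost character of 86644 below 4, bump it to the next letter, and reset everything to its right to 1.

86411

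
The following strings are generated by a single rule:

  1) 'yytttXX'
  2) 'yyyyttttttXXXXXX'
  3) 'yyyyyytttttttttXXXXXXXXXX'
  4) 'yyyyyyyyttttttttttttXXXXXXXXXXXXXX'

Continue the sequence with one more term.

yyyyyyyyyytttttttttttttttXXXXXXXXXXXXXXXXXX

Term n consists of 2n y's, followed by 3n t's, followed by 4n-2 X's (n = 1, 2, …).
At n = 5 the blocks have lengths 10, 15, 18.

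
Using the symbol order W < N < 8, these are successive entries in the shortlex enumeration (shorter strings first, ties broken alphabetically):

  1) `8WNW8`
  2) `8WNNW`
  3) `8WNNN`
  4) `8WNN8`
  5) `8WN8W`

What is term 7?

8WN88

Stepping forward 2 times from 8WN8W: 8WN8W → 8WN8N, then the target.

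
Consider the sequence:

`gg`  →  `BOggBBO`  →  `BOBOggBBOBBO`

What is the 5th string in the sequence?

BOBOBOBOggBBOBBOBBOBBO

Every step adds BO to the front and BBO to the end of the previous string.
From BOBOggBBOBBO, 2 further steps: BOBOggBBOBBO → BOBOBOggBBOBBOBBO → (answer).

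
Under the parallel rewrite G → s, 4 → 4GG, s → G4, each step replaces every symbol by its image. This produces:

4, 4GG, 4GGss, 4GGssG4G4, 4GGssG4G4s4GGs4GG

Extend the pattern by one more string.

Rewriting the 17 symbols of 4GGssG4G4s4GGs4GG one by one yields 4GG s s G4 G4 s 4GG s 4GG G4 4GG s s G4 4GG s s; concatenated:

4GGssG4G4s4GGs4GGG44GGssG44GGss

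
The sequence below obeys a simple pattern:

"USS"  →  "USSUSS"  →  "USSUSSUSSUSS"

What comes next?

USSUSSUSSUSSUSSUSSUSSUSS

Every step duplicates the string.
So the next term is two copies of USSUSSUSSUSS.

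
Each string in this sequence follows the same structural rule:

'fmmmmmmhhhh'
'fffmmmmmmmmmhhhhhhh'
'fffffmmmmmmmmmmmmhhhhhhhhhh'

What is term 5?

fffffffffmmmmmmmmmmmmmmmmmmhhhhhhhhhhhhhhhh

Each string has the form f^{2n-1} m^{3n+3} h^{3n+1} (n = 1, 2, …).
At n = 5 the blocks have lengths 9, 18, 16.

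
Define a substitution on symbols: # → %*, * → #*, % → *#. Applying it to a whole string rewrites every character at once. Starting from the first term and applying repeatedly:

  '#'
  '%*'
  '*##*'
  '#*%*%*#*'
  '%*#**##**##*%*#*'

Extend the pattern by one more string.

Replace each of the 16 characters of %*#**##**##*%*#* in place — *# #* %* #* #* %* %* #* #* %* %* #* *# #* %* #* — and concatenate.

*##*%*#*#*%*%*#*#*%*%*#**##*%*#*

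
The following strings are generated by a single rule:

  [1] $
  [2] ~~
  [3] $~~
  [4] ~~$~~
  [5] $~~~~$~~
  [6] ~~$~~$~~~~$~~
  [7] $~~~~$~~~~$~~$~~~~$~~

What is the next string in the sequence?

~~$~~$~~~~$~~$~~~~$~~~~$~~$~~~~$~~

This is a Fibonacci-style word recurrence s(k) = s(k−2)·s(k−1): e.g. $·~~ = $~~.
So term 8 is ~~$~~$~~~~$~~·$~~~~$~~~~$~~$~~~~$~~.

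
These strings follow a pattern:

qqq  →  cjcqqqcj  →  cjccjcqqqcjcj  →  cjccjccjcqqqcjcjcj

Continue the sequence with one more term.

s(k+1) = cjc·s(k)·cj, so each term gains cjc as a prefix and cj as a suffix.
Applying this once more to cjccjccjcqqqcjcjcj:

cjccjccjccjcqqqcjcjcjcj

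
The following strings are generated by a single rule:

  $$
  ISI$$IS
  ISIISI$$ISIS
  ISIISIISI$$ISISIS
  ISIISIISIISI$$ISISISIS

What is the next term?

ISIISIISIISIISI$$ISISISISIS

Each term wraps the previous one in ISI on the left and IS on the right.
So the next term is ISI·ISIISIISIISI$$ISISISIS·IS.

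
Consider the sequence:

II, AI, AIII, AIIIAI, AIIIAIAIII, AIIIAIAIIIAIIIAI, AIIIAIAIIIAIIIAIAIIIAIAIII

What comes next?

This is a Fibonacci-style word recurrence s(k) = s(k−1)·s(k−2): e.g. AI·II = AIII.
Continuing: AIIIAIAIIIAIIIAIAIIIAIAIII · AIIIAIAIIIAIIIAI gives term 8.

AIIIAIAIIIAIIIAIAIIIAIAIIIAIIIAIAIIIAIIIAI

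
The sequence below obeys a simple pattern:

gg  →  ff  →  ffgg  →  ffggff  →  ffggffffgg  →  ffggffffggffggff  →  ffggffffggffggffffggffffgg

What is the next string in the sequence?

ffggffffggffggffffggffffggffggffffggffggff

From term 3 onward, concatenate the last term with the second-to-last: ff·gg = ffgg, ffgg·ff = ffggff, …
So term 8 is ffggffffggffggffffggffffgg·ffggffffggffggff.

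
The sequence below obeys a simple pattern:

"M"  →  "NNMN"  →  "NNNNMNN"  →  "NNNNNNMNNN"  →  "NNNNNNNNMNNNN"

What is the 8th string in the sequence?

s(k+1) = NN·s(k)·N, so each term gains NN as a prefix and N as a suffix.
From NNNNNNNNMNNNN, 3 further steps: NNNNNNNNMNNNN → NNNNNNNNNNMNNNNN → NNNNNNNNNNNNMNNNNNN → (answer).

NNNNNNNNNNNNNNMNNNNNNN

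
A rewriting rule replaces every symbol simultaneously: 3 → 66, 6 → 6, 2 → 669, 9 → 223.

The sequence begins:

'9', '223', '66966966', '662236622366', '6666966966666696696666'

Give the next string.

666622366223666666223662236666

Applying the rule to each of the 22 symbols of 6666966966666696696666 gives the pieces 6 6 6 6 223 6 6 223 6 6 6 6 6 6 223 6 6 223 6 6 6 6, which concatenate to the answer.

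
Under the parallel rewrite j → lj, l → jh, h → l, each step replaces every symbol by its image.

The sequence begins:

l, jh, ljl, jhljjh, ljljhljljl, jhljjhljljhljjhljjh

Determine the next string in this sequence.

Applying the rule to each of the 19 symbols of jhljjhljljhljjhljjh gives the pieces lj l jh lj lj l jh lj jh lj l jh lj lj l jh lj lj l, which concatenate to the answer.

ljljhljljljhljjhljljhljljljhljljl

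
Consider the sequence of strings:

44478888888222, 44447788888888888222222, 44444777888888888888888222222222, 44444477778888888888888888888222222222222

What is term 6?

44444444777777888888888888888888888888888222222222222222222

The n-th term is n+2 4's then n 7's then 4n+3 8's then 3n 2's (n = 1, 2, …).
At n = 6 the blocks have lengths 8, 6, 27, 18.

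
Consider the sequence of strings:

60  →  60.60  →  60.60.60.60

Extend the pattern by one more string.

60.60.60.60.60.60.60.60

Each string is two copies of the previous one joined by '.'.
One more doubling of 60.60.60.60 gives the answer.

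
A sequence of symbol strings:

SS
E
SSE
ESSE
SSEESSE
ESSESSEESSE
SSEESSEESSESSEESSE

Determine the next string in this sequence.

ESSESSEESSESSEESSEESSESSEESSE

From term 3 onward, concatenate the second-to-last term with the last: SS·E = SSE, E·SSE = ESSE, …
Continuing: ESSESSEESSE · SSEESSEESSESSEESSE gives term 8.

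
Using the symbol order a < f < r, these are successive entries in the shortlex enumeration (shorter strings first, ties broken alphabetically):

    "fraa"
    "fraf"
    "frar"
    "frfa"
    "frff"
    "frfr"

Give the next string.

frra

Find the rightmost character of frfr below r, bump it to the next letter, and reset everything to its right to a.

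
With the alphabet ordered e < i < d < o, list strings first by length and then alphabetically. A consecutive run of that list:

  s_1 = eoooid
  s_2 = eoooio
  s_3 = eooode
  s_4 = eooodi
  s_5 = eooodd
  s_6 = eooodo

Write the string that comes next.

eooooe

The successor of eooodo increments the rightmost position that isn't already o and resets every position after it to e.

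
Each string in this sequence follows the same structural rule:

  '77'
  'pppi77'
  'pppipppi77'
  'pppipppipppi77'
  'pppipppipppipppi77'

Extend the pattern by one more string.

The strings grow by a fixed prefix pppi each time.
Applying this once more to pppipppipppipppi77:

pppipppipppipppipppi77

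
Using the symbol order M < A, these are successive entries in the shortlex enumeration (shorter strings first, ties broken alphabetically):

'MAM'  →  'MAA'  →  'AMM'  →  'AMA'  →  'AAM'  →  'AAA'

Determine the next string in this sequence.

AAA is the last string of length 3, so the next is the first of length 4: M repeated 4 times.

MMMM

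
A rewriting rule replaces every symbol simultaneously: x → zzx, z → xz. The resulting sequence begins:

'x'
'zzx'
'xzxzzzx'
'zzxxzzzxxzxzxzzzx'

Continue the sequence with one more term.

xzxzzzxzzxxzxzxzzzxzzxxzzzxxzzzxxzxzxzzzx

Replace each of the 17 characters of zzxxzzzxxzxzxzzzx in place — xz xz zzx zzx xz xz xz zzx zzx xz zzx xz zzx xz xz xz zzx — and concatenate.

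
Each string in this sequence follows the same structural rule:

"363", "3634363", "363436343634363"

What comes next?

3634363436343634363436343634363

Every step duplicates the string with '4' between the halves.
So the next term is two copies of 363436343634363 with '4' between the halves.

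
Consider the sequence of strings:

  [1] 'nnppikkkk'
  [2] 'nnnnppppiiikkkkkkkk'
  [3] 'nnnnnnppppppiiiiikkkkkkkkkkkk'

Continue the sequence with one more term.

nnnnnnnnppppppppiiiiiiikkkkkkkkkkkkkkkk

Term n consists of 2n n's, followed by 2n p's, followed by 2n-1 i's, followed by 4n k's (n = 1, 2, …).
For the next term, n = 4, so the run lengths are 8, 8, 7, 16.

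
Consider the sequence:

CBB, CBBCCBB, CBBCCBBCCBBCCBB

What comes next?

CBBCCBBCCBBCCBBCCBBCCBBCCBBCCBB

Every step duplicates the string with 'C' between the halves.
So the next term is two copies of CBBCCBBCCBBCCBB with 'C' between the halves.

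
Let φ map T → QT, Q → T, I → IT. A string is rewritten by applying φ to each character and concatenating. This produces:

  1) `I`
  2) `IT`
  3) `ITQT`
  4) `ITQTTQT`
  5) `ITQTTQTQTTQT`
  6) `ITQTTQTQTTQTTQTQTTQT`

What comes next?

Applying the rule to each of the 20 symbols of ITQTTQTQTTQTTQTQTTQT gives the pieces IT QT T QT QT T QT T QT QT T QT QT T QT T QT QT T QT, which concatenate to the answer.

ITQTTQTQTTQTTQTQTTQTQTTQTTQTQTTQT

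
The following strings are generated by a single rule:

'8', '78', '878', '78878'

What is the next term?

87878878

Each term (from the third on) is the two preceding terms concatenated in order: term 3 = 8·78 = 878.
So term 5 is 878·78878.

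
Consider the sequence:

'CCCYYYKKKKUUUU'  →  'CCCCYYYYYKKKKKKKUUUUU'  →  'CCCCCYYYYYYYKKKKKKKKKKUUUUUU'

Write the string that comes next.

CCCCCCYYYYYYYYYKKKKKKKKKKKKKUUUUUUU

The n-th term is n+2 C's then 2n+1 Y's then 3n+1 K's then n+3 U's (n = 1, 2, …).
For the next term, n = 4, so the run lengths are 6, 9, 13, 7.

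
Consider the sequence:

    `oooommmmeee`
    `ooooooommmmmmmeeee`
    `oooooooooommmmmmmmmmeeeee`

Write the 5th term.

Reading off run lengths: o runs 4, 7, 10; m runs 4, 7, 10; e runs 3, 4, 5 — each is linear in n (n = 1, 2, …).
Setting n = 5 gives 16, 16, 7 characters in each block.

oooooooooooooooommmmmmmmmmmmmmmmeeeeeee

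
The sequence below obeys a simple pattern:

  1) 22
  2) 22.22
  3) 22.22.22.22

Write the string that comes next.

22.22.22.22.22.22.22.22

Every step duplicates the string with '.' between the halves.
One more doubling of 22.22.22.22 gives the answer.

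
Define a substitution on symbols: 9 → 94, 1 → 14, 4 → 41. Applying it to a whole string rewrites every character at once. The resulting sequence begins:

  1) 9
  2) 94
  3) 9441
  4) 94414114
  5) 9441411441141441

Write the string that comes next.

94414114411414414114144114414114

Applying the rule to each of the 16 symbols of 9441411441141441 gives the pieces 94 41 41 14 41 14 14 41 41 14 14 41 14 41 41 14, which concatenate to the answer.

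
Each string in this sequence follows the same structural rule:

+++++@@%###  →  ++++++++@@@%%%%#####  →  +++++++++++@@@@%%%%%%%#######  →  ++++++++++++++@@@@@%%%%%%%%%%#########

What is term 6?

Reading off run lengths: + runs 5, 8, 11, 14; @ runs 2, 3, 4, 5; % runs 1, 4, 7, 10; # runs 3, 5, 7, 9 — each is linear in n (n = 1, 2, …).
At n = 6 the blocks have lengths 20, 7, 16, 13.

++++++++++++++++++++@@@@@@@%%%%%%%%%%%%%%%%#############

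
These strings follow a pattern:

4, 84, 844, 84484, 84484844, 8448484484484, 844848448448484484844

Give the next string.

8448484484484844848448448484484484

Each term (from the third on) is the previous term followed by the one before it: term 3 = 84·4 = 844.
The next term joins 844848448448484484844 and 8448484484484.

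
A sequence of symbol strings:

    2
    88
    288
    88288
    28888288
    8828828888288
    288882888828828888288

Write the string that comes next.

8828828888288288882888828828888288

Each term (from the third on) is the two preceding terms concatenated in order: term 3 = 2·88 = 288.
Continuing: 8828828888288 · 288882888828828888288 gives term 8.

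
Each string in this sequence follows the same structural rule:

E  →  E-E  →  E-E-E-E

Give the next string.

Every step duplicates the string with '-' between the halves.
Doubling E-E-E-E with '-' between the halves:

E-E-E-E-E-E-E-E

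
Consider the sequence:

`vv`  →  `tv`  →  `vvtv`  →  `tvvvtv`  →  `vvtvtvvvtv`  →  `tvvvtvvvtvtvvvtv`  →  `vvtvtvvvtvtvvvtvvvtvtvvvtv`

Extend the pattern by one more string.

Each term (from the third on) is the two preceding terms concatenated in order: term 3 = vv·tv = vvtv.
So term 8 is tvvvtvvvtvtvvvtv·vvtvtvvvtvtvvvtvvvtvtvvvtv.

tvvvtvvvtvtvvvtvvvtvtvvvtvtvvvtvvvtvtvvvtv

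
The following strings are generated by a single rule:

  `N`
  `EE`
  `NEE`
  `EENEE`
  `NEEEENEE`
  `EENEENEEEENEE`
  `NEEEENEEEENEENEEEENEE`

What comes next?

Each term (from the third on) is the two preceding terms concatenated in order: term 3 = N·EE = NEE.
Continuing: EENEENEEEENEE · NEEEENEEEENEENEEEENEE gives term 8.

EENEENEEEENEENEEEENEEEENEENEEEENEE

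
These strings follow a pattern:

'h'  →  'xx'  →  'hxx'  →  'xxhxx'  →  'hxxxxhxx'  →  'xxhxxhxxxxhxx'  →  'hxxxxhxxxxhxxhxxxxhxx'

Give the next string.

xxhxxhxxxxhxxhxxxxhxxxxhxxhxxxxhxx

This is a Fibonacci-style word recurrence s(k) = s(k−2)·s(k−1): e.g. h·xx = hxx.
Continuing: xxhxxhxxxxhxx · hxxxxhxxxxhxxhxxxxhxx gives term 8.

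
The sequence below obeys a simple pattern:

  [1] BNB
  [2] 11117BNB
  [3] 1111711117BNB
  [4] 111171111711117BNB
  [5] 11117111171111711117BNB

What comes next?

1111711117111171111711117BNB

Each term is the previous one with 11117 prepended.
One more step from 11117111171111711117BNB gives the answer.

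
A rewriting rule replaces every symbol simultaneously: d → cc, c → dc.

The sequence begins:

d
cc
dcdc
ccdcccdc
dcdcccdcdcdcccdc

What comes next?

Rewriting the 16 symbols of dcdcccdcdcdcccdc one by one yields cc dc cc dc dc dc cc dc cc dc cc dc dc dc cc dc; concatenated:

ccdcccdcdcdcccdcccdcccdcdcdcccdc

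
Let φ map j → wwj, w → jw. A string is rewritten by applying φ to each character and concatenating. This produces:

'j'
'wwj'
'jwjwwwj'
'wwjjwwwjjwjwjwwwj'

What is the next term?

jwjwwwjwwjjwjwjwwwjwwjjwwwjjwwwjjwjwjwwwj

Replace each of the 17 characters of wwjjwwwjjwjwjwwwj in place — jw jw wwj wwj jw jw jw wwj wwj jw wwj jw wwj jw jw jw wwj — and concatenate.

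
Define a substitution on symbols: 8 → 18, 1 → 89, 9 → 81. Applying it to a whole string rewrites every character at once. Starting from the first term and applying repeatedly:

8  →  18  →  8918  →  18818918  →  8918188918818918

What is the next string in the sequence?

18818918891818818918188918818918

Replace each of the 16 characters of 8918188918818918 in place — 18 81 89 18 89 18 18 81 89 18 18 89 18 81 89 18 — and concatenate.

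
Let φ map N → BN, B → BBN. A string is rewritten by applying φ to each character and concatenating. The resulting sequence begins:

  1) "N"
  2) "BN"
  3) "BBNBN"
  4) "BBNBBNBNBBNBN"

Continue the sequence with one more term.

BBNBBNBNBBNBBNBNBBNBNBBNBBNBNBBNBN

Replace each of the 13 characters of BBNBBNBNBBNBN in place — BBN BBN BN BBN BBN BN BBN BN BBN BBN BN BBN BN — and concatenate.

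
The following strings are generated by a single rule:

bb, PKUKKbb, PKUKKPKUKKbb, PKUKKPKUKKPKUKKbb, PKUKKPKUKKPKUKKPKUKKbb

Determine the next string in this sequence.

Every step adds PKUKK at the front: s(k+1) = PKUKK·s(k).
Applying this once more to PKUKKPKUKKPKUKKPKUKKbb:

PKUKKPKUKKPKUKKPKUKKPKUKKbb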